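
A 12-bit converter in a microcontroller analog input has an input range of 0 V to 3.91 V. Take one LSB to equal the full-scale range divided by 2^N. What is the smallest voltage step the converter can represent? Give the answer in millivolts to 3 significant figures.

V_FS = 3.91 V.
There are 2^12 = 4096 steps.
Step size = 3.91/4096 V = 0.955 mV.

0.955 mV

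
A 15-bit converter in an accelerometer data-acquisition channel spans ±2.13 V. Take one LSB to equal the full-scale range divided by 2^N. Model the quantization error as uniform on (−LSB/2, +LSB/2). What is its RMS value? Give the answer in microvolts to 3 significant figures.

Full-scale range = 2.13 V − (-2.13 V) = 4.26 V.
LSB = 4.26 V / 2^15 = 130.00 µV.
σ_q = LSB/√12 = 130.00 µV/3.4641 = 37.5 µV.

37.5 µV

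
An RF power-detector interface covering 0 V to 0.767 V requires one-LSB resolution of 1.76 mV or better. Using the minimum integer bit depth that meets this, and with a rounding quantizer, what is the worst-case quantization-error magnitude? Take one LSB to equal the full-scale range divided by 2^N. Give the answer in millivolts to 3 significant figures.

Span = 0.767 V.
0.767 V / 1.76 mV = 435.8. Since 2^8 = 256 and 2^9 = 512, N = 9.
LSB = 0.767 V / 2^9 = 1.4980 mV.
|e|_max = LSB/2 = 0.749 mV.

0.749 mV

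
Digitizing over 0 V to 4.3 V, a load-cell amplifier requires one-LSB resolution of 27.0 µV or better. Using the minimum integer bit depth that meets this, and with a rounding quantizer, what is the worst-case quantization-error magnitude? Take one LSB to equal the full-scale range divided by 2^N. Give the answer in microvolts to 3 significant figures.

8.20 µV

Full-scale range = 4.3 V.
Required number of levels: 4.3/27.0 µV = 159260; smallest N with 2^N ≥ that is 18.
One LSB is 4.3 V / 262144 = 16.403 µV.
|e|_max = LSB/2 = 8.20 µV.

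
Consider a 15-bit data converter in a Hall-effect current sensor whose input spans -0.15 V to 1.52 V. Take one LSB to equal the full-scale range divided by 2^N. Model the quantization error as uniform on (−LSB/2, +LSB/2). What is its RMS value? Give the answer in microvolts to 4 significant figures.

14.71 µV

Range = 1.52 − (-0.15) = 1.67 V.
LSB = 1.67 V ÷ 2^15 = 1.67/32768 V = 50.9644 µV.
V_rms = LSB/√12 = 50.9644 µV / √12 = 14.71 µV.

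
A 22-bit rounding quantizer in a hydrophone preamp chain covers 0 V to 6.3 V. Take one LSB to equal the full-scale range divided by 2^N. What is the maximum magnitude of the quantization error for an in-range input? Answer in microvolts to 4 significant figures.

Full-scale range = 6.3 V.
LSB = 6.3 V / 2^22 = 1.50204 µV.
Worst-case error for round-to-nearest is half an LSB: 0.7510 µV.

0.7510 µV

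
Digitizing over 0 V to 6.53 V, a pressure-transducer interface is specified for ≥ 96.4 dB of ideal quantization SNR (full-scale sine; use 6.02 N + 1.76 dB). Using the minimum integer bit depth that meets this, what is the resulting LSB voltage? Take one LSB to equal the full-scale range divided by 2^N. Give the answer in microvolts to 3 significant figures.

99.6 µV

V_FS = 6.53 V.
Required N = ⌈(96.4 − 1.76)/6.02⌉ = ⌈15.721⌉ = 16.
LSB = 6.53 V ÷ 2^16 = 6.53/65536 V = 99.6 µV.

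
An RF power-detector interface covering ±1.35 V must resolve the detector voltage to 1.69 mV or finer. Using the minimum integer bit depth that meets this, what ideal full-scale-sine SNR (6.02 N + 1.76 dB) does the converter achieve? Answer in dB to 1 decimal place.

68.0 dB

Span: 1.35 V − (-1.35 V) = 2.7 V.
2.7 V / 1.69 mV = 1598. Since 2^10 = 1024 and 2^11 = 2048, N = 11.
6.02(11) + 1.76 = 67.98 dB.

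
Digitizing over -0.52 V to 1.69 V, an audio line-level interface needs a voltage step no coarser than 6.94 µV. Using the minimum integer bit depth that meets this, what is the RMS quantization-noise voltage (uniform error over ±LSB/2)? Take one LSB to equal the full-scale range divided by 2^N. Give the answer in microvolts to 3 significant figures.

1.22 µV

Span: 1.69 V − (-0.52 V) = 2.21 V.
Required number of levels: 2.21/6.94 µV = 318440; smallest N with 2^N ≥ that is 19.
LSB = 2.21 V / 2^19 = 4.2152 µV.
RMS noise = LSB/√12 = 1.22 µV.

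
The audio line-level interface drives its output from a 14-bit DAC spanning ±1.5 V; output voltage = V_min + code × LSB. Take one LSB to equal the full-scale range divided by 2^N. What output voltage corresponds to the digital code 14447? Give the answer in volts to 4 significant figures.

1.145 V

Range = 1.5 − (-1.5) = 3 V. LSB = 3 V / 2^14.
V_out = -1.5 + 14447 × (3/16384) V
      = -1.5 + 2.64532 = 1.14532 V.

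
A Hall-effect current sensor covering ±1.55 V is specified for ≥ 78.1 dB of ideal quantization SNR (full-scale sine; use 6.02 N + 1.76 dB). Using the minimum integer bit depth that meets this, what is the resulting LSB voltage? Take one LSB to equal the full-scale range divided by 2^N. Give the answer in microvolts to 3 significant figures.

378 µV

Span: 1.55 V − (-1.55 V) = 3.1 V.
N ≥ (78.1 − 1.76)/6.02 = 12.681 → N_min = 13.
Step size = 3.1/8192 V = 378 µV.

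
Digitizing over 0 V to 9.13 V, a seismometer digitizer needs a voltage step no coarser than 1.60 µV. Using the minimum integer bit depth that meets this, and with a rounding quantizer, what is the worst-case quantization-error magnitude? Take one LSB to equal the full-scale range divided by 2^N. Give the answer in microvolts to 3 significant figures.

V_FS = 9.13 V.
9.13 V / 1.60 µV = 5.706e6. Since 2^22 = 4194304 and 2^23 = 8388608, N = 23.
One LSB is 9.13 V / 8388608 = 1.0884 µV.
|e|_max = LSB/2 = 0.544 µV.

0.544 µV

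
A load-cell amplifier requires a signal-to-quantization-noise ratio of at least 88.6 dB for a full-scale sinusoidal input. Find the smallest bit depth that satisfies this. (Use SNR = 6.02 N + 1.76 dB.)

Solving 6.02 N ≥ 88.6 − 1.76: N ≥ 14.425. Round up → N = 15.

15 bits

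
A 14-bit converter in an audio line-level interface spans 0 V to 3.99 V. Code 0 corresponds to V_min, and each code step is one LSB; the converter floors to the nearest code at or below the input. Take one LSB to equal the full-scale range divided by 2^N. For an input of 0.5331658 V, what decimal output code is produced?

V_FS = 3.99 V. LSB = 3.99 V / 2^14 ≈ 243.5 µV.
V_in − V_min = 0.5331658 − (0) = 0.5331658 V.
Divide by LSB: 0.5331658 × 16384/3.99 = 2189.3204.
Truncating gives code 2189.

2189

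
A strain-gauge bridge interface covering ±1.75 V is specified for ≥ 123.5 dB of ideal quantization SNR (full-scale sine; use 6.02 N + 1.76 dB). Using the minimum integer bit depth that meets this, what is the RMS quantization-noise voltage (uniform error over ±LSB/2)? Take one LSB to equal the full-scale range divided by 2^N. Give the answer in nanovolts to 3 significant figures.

Span: 1.75 V − (-1.75 V) = 3.5 V.
6.02 N + 1.76 ≥ 123.5 gives N ≥ 20.223, so the minimum integer is 21.
One LSB is 3.5 V / 2097152 = 1.6689 µV.
RMS noise = LSB/√12 = 482 nV.

482 nV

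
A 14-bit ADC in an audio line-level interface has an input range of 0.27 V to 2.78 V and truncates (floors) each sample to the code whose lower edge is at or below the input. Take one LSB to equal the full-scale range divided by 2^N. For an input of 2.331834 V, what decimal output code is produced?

13458

The full-scale span is 2.78 − (0.27) = 2.51 V. LSB = 2.51 V / 2^14 ≈ 153.2 µV.
code = ⌊(V_in − V_min)/LSB⌋ = ⌊(V_in − V_min) × 2^14 / range⌋
     = ⌊(2.331834 − (0.27)) × 16384 / 2.51⌋ = ⌊2.061834 × 16384/2.51⌋
     = ⌊13458.601⌋ = 13458.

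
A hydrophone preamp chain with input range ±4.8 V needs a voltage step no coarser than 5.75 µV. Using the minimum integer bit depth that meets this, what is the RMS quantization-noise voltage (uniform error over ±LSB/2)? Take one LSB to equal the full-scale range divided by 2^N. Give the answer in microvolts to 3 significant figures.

1.32 µV

Full-scale range = 4.8 V − (-4.8 V) = 9.6 V.
9.6 V / 5.75 µV = 1.670e6. Since 2^20 = 1048576 and 2^21 = 2097152, N = 21.
One LSB is 9.6 V / 2097152 = 4.5776 µV.
σ_q = LSB/√12 = 4.5776 µV/3.4641 = 1.32 µV.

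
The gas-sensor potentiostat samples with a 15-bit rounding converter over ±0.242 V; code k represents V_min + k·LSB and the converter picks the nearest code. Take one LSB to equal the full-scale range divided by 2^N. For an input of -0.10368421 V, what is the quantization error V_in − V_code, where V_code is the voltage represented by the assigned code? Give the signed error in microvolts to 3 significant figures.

+4.75 µV

Range = 0.242 − (-0.242) = 0.484 V. LSB = 0.484 V / 2^15 ≈ 14.77 µV.
(-0.10368421 − (-0.242)) / LSB = 0.13831579 × 32768/0.484 = 9364.3219. Nearest integer: k = 9364.
V_code = -0.242 + (9364/32768) × 0.484 = -0.10368896484 V.
V_in − V_code = -0.10368421 − (-0.10368896484) = +4.75 µV.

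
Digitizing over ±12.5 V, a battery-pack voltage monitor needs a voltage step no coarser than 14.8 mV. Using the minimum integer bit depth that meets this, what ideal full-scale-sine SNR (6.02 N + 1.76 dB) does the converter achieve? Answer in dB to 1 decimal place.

Span: 12.5 V − (-12.5 V) = 25 V.
25 V / 14.8 mV = 1689. Since 2^10 = 1024 and 2^11 = 2048, N = 11.
6.02(11) + 1.76 = 67.98 dB.

68.0 dB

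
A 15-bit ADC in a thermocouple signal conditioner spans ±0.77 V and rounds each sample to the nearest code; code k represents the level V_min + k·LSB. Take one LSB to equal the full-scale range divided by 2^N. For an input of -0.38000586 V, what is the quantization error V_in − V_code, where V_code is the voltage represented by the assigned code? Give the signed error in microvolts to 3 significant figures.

Full-scale range = 0.77 V − (-0.77 V) = 1.54 V. LSB = 1.54 V / 2^15 ≈ 47.00 µV.
(V_in − V_min)/LSB = (-0.38000586 − (-0.77)) × 32768/1.54 = 8298.2649 → nearest code k = 8298.
V_code = -0.77 + (8298/32768) × 1.54 = -0.38001831055 V.
e = -0.38000586 − (-0.38001831055) = +12.5 µV.

+12.5 µV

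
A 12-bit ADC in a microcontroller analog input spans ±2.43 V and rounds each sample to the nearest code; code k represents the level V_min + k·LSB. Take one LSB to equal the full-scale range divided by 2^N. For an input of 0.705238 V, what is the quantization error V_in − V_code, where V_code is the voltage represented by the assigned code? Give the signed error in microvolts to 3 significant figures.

+443 µV

The full-scale span is 2.43 − (-2.43) = 4.86 V. LSB = 4.86 V / 2^12 ≈ 1.187 mV.
(0.705238 − (-2.43)) / LSB = 3.135238 × 4096/4.86 = 2642.3734. Nearest integer: k = 2642.
V_code = V_min + k × range/2^12 = -2.43 + 2642 × 4.86/4096 = 0.7047949219 V.
e = 0.705238 − (0.7047949219) = +443 µV.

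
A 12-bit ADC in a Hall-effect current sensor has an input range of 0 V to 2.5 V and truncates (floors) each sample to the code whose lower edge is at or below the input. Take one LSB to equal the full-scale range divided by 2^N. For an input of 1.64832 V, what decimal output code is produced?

V_FS = 2.5 V. LSB = 2.5 V / 2^12 ≈ 0.6104 mV.
V_in − V_min = 1.64832 − (0) = 1.64832 V.
Divide by LSB: 1.64832 × 4096/2.5 = 2700.6075.
Truncating gives code 2700.

2700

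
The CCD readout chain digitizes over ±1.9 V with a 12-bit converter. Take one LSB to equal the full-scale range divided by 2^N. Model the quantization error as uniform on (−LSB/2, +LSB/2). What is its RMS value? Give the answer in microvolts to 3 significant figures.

The full-scale span is 1.9 − (-1.9) = 3.8 V.
Step size = 3.8/4096 V = 0.92773 mV.
RMS of a uniform error over width LSB is LSB/√12 = 268 µV.

268 µV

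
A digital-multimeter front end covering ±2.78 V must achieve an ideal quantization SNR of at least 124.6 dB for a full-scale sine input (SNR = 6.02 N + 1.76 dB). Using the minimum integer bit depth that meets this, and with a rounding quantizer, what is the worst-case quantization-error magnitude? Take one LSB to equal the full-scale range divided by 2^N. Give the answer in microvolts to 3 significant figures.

The full-scale span is 2.78 − (-2.78) = 5.56 V.
N ≥ (124.6 − 1.76)/6.02 = 20.405 → N_min = 21.
LSB = 5.56 V ÷ 2^21 = 5.56/2097152 V = 2.6512 µV.
|e|_max = LSB/2 = 1.33 µV.

1.33 µV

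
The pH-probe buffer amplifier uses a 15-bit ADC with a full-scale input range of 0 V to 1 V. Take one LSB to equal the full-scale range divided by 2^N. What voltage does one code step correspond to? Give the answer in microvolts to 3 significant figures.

30.5 µV

Full-scale range = 1 V.
There are 2^15 = 32768 steps.
Step size = 1/32768 V = 30.5 µV.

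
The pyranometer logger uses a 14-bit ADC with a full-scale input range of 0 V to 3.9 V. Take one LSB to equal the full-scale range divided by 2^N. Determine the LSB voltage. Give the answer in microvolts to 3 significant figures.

238 µV

Range is 3.9 V.
Number of codes = 2^14 = 16384.
LSB = 3.9 V / 2^14 = 238 µV.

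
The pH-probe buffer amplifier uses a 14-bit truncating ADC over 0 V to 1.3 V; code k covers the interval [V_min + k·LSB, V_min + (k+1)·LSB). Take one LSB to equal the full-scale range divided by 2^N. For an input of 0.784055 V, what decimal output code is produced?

9881

Full-scale range = 1.3 V. LSB = 1.3 V / 2^14 ≈ 79.35 µV.
V_in − V_min = 0.784055 − (0) = 0.784055 V.
Divide by LSB: 0.784055 × 16384/1.3 = 9881.5055.
Truncating gives code 9881.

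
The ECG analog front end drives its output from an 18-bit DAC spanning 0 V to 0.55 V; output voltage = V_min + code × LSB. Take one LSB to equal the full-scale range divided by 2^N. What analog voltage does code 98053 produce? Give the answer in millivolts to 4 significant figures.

205.7 mV

V_FS = 0.55 V. LSB = 0.55 V / 2^18.
V_out = V_min + code × LSB = 0 V + 98053 × 0.55 V / 262144
      = 0 + 0.205723 = 0.205723 V.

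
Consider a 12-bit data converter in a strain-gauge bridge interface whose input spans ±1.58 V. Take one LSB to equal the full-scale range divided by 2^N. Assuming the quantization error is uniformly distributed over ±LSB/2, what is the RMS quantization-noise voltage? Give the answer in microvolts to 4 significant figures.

Span: 1.58 V − (-1.58 V) = 3.16 V.
LSB = 3.16 V / 2^12 = 0.771484 mV.
σ_q = LSB/√12 = 0.771484 mV/3.4641 = 222.7 µV.

222.7 µV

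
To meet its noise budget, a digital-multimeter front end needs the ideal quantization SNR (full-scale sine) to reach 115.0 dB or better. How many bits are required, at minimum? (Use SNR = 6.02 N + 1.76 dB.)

19 bits

6.02 N + 1.76 ≥ 115.0 gives N ≥ 18.811, so the minimum integer is 19.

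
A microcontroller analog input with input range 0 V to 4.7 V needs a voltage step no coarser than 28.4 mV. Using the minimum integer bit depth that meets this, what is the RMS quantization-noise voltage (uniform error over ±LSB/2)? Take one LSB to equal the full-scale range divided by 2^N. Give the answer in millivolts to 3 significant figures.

V_FS = 4.7 V.
Levels needed ≥ 4.7/28.4 mV = 165.5. 2^8 = 256 suffices, so N_min = 8.
LSB = 4.7 V ÷ 2^8 = 4.7/256 V = 18.359 mV.
σ_q = LSB/√12 = 18.359 mV/3.4641 = 5.30 mV.

5.30 mV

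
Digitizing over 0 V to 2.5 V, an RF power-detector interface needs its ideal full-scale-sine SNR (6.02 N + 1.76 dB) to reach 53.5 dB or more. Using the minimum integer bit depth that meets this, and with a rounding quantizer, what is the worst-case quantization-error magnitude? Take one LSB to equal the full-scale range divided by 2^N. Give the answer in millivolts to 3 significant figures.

2.44 mV

V_FS = 2.5 V.
Required N = ⌈(53.5 − 1.76)/6.02⌉ = ⌈8.595⌉ = 9.
Step size = 2.5/512 V = 4.8828 mV.
Half an LSB is 2.44 mV.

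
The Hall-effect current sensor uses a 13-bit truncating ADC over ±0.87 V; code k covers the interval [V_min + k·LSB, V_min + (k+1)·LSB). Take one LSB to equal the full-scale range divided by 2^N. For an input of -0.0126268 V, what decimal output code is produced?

4036

The full-scale span is 0.87 − (-0.87) = 1.74 V. LSB = 1.74 V / 2^13 ≈ 212.4 µV.
V_in − V_min = -0.0126268 − (-0.87) = 0.8573732 V.
Divide by LSB: 0.8573732 × 8192/1.74 = 4036.5524.
Truncating gives code 4036.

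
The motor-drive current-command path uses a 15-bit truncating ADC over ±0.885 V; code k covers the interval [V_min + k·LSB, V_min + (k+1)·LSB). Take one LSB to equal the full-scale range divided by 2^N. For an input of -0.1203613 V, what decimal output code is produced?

The full-scale span is 0.885 − (-0.885) = 1.77 V. LSB = 1.77 V / 2^15 ≈ 54.02 µV.
(V_in − V_min) × 2^15/range = (-0.1203613 − (-0.885)) × 32768/1.77 = 14155.752.
Floor → code = 14155.

14155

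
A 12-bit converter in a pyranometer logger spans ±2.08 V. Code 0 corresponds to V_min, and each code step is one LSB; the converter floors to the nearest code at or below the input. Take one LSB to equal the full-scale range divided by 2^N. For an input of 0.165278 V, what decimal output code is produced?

The full-scale span is 2.08 − (-2.08) = 4.16 V. LSB = 4.16 V / 2^12 ≈ 1.016 mV.
(V_in − V_min) × 2^12/range = (0.165278 − (-2.08)) × 4096/4.16 = 2210.735.
Floor → code = 2210.

2210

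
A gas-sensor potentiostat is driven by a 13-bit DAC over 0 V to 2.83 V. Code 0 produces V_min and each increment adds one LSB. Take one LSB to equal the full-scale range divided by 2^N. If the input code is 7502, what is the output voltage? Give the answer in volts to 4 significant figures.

Full-scale range = 2.83 V. LSB = 2.83 V / 2^13.
V_out = 0 + 7502 × (2.83/8192) V
      = 0 + 2.59163 = 2.59163 V.

2.592 V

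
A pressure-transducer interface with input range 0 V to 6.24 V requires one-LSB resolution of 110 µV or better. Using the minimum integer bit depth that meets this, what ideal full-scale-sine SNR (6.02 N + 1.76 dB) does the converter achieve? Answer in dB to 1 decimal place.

98.1 dB

Span = 6.24 V.
Required number of levels: 6.24/110 µV = 56727; smallest N with 2^N ≥ that is 16.
Ideal SNR at N = 16: 6.02·16 + 1.76 = 98.1 dB.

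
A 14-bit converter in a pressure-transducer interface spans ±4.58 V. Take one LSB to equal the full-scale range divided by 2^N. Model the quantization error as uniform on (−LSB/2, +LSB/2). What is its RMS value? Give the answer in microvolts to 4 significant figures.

The full-scale span is 4.58 − (-4.58) = 9.16 V.
LSB = 9.16 V ÷ 2^14 = 9.16/16384 V = 0.559082 mV.
σ_q = LSB/√12 = 0.559082 mV/3.4641 = 161.4 µV.

161.4 µV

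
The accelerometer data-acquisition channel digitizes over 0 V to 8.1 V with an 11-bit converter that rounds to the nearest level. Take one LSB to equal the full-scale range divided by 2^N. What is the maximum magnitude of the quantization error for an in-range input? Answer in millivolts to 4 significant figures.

1.978 mV

Full-scale range = 8.1 V.
One LSB is 8.1 V / 2048 = 3.95508 mV.
|e|_max = LSB/2 = 1.978 mV.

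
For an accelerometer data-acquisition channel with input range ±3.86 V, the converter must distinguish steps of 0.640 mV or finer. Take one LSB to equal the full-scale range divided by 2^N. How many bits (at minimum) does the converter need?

14 bits

Range = 3.86 − (-3.86) = 7.72 V.
Levels needed ≥ 7.72/0.640 mV = 12060. 2^14 = 16384 suffices, so N_min = 14.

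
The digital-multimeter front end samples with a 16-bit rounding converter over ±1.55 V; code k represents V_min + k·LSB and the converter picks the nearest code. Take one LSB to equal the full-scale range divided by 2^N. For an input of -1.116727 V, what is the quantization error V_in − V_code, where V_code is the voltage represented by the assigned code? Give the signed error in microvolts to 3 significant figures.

Range = 1.55 − (-1.55) = 3.1 V. LSB = 3.1 V / 2^16 ≈ 47.30 µV.
(V_in − V_min)/LSB = (-1.116727 − (-1.55)) × 65536/3.1 = 9159.6708 → nearest code k = 9160.
V_code = V_min + k × range/2^16 = -1.55 + 9160 × 3.1/65536 = -1.1167114258 V.
V_in − V_code = -1.116727 − (-1.1167114258) = −15.6 µV.

−15.6 µV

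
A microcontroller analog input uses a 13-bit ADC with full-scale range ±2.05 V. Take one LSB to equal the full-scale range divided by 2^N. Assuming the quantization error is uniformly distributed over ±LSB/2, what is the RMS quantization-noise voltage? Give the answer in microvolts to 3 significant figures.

Span: 2.05 V − (-2.05 V) = 4.1 V.
LSB = 4.1 V ÷ 2^13 = 4.1/8192 V = 0.50049 mV.
RMS of a uniform error over width LSB is LSB/√12 = 144 µV.

144 µV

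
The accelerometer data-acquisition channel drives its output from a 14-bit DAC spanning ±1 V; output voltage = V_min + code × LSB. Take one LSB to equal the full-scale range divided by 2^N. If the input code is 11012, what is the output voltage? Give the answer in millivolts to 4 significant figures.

Range = 1 − (-1) = 2 V. LSB = 2 V / 2^14.
V_out = V_min + code × LSB = -1 V + 11012 × 2 V / 16384
      = -1 V + 1.34424 V = 0.344238 V.

344.2 mV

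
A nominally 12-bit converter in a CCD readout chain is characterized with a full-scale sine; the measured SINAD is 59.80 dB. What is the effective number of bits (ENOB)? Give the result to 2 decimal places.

9.64 bits

ENOB = (59.80 − 1.76)/6.02 = 9.6412 bits.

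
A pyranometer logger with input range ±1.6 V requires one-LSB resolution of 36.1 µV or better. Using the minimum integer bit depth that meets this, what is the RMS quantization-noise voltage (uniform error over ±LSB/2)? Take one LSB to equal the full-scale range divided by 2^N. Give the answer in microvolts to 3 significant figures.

Range = 1.6 − (-1.6) = 3.2 V.
Levels needed ≥ 3.2/36.1 µV = 88640. 2^17 = 131072 suffices, so N_min = 17.
One LSB is 3.2 V / 131072 = 24.414 µV.
σ_q = LSB/√12 = 24.414 µV/3.4641 = 7.05 µV.

7.05 µV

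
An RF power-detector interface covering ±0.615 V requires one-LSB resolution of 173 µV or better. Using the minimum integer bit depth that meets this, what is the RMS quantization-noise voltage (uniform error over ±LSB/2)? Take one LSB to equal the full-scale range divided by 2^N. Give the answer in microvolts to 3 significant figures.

43.3 µV

The full-scale span is 0.615 − (-0.615) = 1.23 V.
1.23 V / 173 µV = 7110. Since 2^12 = 4096 and 2^13 = 8192, N = 13.
Step size = 1.23/8192 V = 150.15 µV.
V_rms = LSB/√12 = 43.3 µV.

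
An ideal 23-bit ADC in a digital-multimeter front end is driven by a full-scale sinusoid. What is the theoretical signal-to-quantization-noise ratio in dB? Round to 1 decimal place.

140.2 dB

Ideal quantization SNR: 6.02 × 23 + 1.76 dB = 140.2 dB.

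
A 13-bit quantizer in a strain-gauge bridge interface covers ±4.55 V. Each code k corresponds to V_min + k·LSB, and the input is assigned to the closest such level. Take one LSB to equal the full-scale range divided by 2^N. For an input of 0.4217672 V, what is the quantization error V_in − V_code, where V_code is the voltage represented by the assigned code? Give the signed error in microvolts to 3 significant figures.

Range = 4.55 − (-4.55) = 9.1 V. LSB = 9.1 V / 2^13 ≈ 1.111 mV.
(0.4217672 − (-4.55)) / LSB = 4.9717672 × 8192/9.1 = 4475.6832. Nearest integer: k = 4476.
V_code = -4.55 + (4476/8192) × 9.1 = 0.4221191406 V.
e = 0.4217672 − (0.4221191406) = −352 µV.

−352 µV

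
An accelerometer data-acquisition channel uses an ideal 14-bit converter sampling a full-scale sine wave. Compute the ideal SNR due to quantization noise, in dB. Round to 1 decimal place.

86.0 dB

6.02(14) + 1.76 = 84.28 + 1.76 = 86.04 dB.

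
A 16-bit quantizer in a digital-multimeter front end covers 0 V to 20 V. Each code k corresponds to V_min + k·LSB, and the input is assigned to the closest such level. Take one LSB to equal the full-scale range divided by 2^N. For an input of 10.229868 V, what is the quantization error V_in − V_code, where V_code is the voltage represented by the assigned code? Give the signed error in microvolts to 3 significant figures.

V_FS = 20 V. LSB = 20 V / 2^16 ≈ 305.2 µV.
(10.229868 − (0)) / LSB = 10.229868 × 65536/20 = 33521.2315. Nearest integer: k = 33521.
Reconstructed level: 0 + 33521 × 20/65536 V = 10.229797363 V.
e = 10.229868 − (10.229797363) = +70.6 µV.

+70.6 µV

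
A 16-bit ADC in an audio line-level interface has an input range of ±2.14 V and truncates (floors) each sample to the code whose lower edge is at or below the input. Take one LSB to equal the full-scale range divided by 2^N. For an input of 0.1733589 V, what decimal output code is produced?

The full-scale span is 2.14 − (-2.14) = 4.28 V. LSB = 4.28 V / 2^16 ≈ 65.31 µV.
code = ⌊(V_in − V_min)/LSB⌋ = ⌊(V_in − V_min) × 2^16 / range⌋
     = ⌊(0.1733589 − (-2.14)) × 65536 / 4.28⌋ = ⌊2.3133589 × 65536/4.28⌋
     = ⌊35422.497⌋ = 35422.

35422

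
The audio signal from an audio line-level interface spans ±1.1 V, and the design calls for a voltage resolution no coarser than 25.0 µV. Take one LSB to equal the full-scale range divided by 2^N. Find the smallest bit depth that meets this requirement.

Span: 1.1 V − (-1.1 V) = 2.2 V.
2.2 V / 25.0 µV = 88000. Since 2^16 = 65536 and 2^17 = 131072, N = 17.

17 bits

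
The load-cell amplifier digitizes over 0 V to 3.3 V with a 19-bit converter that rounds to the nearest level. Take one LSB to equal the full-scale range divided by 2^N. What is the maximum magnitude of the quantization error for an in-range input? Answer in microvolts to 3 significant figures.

Full-scale range = 3.3 V.
LSB = 3.3 V ÷ 2^19 = 3.3/524288 V = 6.2943 µV.
Worst-case error for round-to-nearest is half an LSB: 3.15 µV.

3.15 µV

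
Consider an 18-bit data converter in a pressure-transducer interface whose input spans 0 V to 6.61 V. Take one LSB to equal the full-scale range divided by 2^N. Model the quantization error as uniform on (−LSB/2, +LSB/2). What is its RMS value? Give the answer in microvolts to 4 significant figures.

V_FS = 6.61 V.
LSB = 6.61 V ÷ 2^18 = 6.61/262144 V = 25.2151 µV.
V_rms = LSB/√12 = 25.2151 µV / √12 = 7.279 µV.

7.279 µV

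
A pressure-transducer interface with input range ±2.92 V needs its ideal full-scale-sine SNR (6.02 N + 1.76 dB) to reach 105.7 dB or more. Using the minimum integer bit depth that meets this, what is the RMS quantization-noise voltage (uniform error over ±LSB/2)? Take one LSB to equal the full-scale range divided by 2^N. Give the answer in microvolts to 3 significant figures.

6.43 µV

Full-scale range = 2.92 V − (-2.92 V) = 5.84 V.
Required N = ⌈(105.7 − 1.76)/6.02⌉ = ⌈17.266⌉ = 18.
LSB = 5.84 V ÷ 2^18 = 5.84/262144 V = 22.278 µV.
σ_q = LSB/√12 = 22.278 µV/3.4641 = 6.43 µV.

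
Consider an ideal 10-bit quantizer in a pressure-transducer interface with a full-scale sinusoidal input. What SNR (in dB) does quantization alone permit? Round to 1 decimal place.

62.0 dB

For an ideal N-bit converter with full-scale sine input, SNR = 6.02 N + 1.76 dB. SNR = 6.02 × 10 + 1.76 = 60.20 + 1.76 = 61.96 dB.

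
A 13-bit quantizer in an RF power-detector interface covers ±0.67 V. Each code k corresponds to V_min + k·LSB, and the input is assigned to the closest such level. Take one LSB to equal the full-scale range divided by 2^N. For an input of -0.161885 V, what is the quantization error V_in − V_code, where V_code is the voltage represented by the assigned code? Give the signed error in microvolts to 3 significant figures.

+53.5 µV

Span: 0.67 V − (-0.67 V) = 1.34 V. LSB = 1.34 V / 2^13 ≈ 163.6 µV.
(-0.161885 − (-0.67)) / LSB = 0.508115 × 8192/1.34 = 3106.3269. Nearest integer: k = 3106.
V_code = V_min + k × range/2^13 = -0.67 + 3106 × 1.34/8192 = -0.1619384766 V.
V_in − V_code = -0.161885 − (-0.1619384766) = +53.5 µV.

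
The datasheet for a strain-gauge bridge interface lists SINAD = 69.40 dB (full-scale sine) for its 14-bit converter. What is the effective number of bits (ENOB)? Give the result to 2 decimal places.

11.24 bits

ENOB = (69.40 − 1.76)/6.02 = 11.2359 bits.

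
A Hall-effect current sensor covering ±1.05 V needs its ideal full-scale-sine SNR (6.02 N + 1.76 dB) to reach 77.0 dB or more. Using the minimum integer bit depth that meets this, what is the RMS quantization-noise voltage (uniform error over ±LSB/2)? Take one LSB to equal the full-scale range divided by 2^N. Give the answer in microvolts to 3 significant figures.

74.0 µV

The full-scale span is 1.05 − (-1.05) = 2.1 V.
Required N = ⌈(77.0 − 1.76)/6.02⌉ = ⌈12.498⌉ = 13.
LSB = 2.1 V / 2^13 = 256.35 µV.
σ_q = LSB/√12 = 256.35 µV/3.4641 = 74.0 µV.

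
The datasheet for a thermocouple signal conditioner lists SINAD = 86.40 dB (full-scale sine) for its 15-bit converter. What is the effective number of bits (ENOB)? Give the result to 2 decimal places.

14.06 bits

ENOB = (SINAD − 1.76) / 6.02 = (86.40 − 1.76) / 6.02 = 84.64 / 6.02 = 14.0598.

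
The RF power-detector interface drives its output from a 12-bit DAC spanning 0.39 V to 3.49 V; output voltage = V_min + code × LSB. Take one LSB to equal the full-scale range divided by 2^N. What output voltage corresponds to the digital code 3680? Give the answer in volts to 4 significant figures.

Full-scale range = 3.49 V − (0.39 V) = 3.1 V. LSB = 3.1 V / 2^12.
Output = V_min + (3680/4096) × range = 0.39 + 0.898438 × 3.1 V
      = 0.39 V + 2.78516 V = 3.17516 V.

3.175 V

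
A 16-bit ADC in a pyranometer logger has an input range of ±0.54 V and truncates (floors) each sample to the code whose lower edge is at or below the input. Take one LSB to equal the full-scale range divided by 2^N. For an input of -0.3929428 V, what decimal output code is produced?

Span: 0.54 V − (-0.54 V) = 1.08 V. LSB = 1.08 V / 2^16 ≈ 16.48 µV.
(V_in − V_min) × 2^16/range = (-0.3929428 − (-0.54)) × 65536/1.08 = 8923.649.
Floor → code = 8923.

8923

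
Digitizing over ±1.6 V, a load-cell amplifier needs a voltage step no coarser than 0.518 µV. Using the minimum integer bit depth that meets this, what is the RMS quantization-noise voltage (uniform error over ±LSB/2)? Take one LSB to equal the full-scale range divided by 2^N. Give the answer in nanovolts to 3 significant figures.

The full-scale span is 1.6 − (-1.6) = 3.2 V.
Need 2^N ≥ 3.2 V / 0.518 µV = 6.178e6 → N_min = 23.
LSB = 3.2 V / 2^23 = 381.47 nV.
σ_q = LSB/√12 = 381.47 nV/3.4641 = 110 nV.

110 nV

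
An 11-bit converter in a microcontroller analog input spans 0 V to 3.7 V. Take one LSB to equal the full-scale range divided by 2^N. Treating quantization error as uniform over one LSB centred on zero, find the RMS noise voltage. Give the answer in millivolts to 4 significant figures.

0.5215 mV

Span = 3.7 V.
LSB = 3.7 V ÷ 2^11 = 3.7/2048 V = 1.80664 mV.
For a uniform distribution on [−LSB/2, +LSB/2], V_rms = LSB/√12 = 1.80664 mV/3.4641 = 0.5215 mV.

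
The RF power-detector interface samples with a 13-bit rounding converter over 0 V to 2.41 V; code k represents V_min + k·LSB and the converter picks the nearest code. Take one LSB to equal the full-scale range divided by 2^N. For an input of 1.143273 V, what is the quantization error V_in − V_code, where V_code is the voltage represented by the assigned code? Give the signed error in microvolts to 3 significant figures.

Full-scale range = 2.41 V. LSB = 2.41 V / 2^13 ≈ 294.2 µV.
(1.143273 − (0)) / LSB = 1.143273 × 8192/2.41 = 3886.1794. Nearest integer: k = 3886.
V_code = V_min + k × range/2^13 = 0 + 3886 × 2.41/8192 = 1.143220215 V.
V_in − V_code = 1.143273 − (1.143220215) = +52.8 µV.

+52.8 µV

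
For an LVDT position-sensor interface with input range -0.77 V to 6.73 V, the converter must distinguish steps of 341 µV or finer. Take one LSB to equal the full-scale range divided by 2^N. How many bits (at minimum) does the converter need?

15 bits

Span: 6.73 V − (-0.77 V) = 7.5 V.
Levels needed ≥ 7.5/341 µV = 21990. 2^15 = 32768 suffices, so N_min = 15.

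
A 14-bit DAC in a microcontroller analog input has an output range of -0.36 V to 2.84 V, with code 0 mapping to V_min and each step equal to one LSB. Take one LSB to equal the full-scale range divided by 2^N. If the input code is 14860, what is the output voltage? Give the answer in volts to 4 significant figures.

Full-scale range = 2.84 V − (-0.36 V) = 3.2 V. LSB = 3.2 V / 2^14.
Output = V_min + (14860/16384) × range = -0.36 + 0.906982 × 3.2 V
      = -0.36 + 2.90234 = 2.54234 V.

2.542 V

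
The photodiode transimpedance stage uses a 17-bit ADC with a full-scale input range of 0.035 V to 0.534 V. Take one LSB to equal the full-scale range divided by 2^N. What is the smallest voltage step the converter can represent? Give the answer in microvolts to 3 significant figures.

Range = 0.534 − (0.035) = 0.499 V.
2^17 = 131072 levels.
LSB = 0.499 V / 2^17 = 3.81 µV.

3.81 µV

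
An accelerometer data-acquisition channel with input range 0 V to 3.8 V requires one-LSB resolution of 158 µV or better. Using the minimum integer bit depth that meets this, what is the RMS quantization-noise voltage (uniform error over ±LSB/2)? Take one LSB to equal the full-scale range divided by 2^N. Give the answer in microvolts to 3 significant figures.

Range is 3.8 V.
Levels needed ≥ 3.8/158 µV = 24050. 2^15 = 32768 suffices, so N_min = 15.
Step size = 3.8/32768 V = 115.97 µV.
RMS noise = LSB/√12 = 33.5 µV.

33.5 µV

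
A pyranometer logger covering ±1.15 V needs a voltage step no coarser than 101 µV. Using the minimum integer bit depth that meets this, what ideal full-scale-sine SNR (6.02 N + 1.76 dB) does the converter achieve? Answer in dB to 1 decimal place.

92.1 dB

The full-scale span is 1.15 − (-1.15) = 2.3 V.
Required number of levels: 2.3/101 µV = 22772; smallest N with 2^N ≥ that is 15.
SNR = 6.02 × 15 + 1.76 = 92.06 dB.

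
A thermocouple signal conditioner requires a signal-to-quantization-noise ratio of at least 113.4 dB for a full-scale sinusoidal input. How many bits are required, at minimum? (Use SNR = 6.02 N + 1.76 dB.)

N ≥ (113.4 − 1.76)/6.02 = 18.545 → N_min = 19.

19 bits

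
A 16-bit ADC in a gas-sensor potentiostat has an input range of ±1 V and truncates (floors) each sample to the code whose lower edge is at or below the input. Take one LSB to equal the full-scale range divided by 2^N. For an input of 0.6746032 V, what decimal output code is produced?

54873

Full-scale range = 1 V − (-1 V) = 2 V. LSB = 2 V / 2^16 ≈ 30.52 µV.
(V_in − V_min) × 2^16/range = (0.6746032 − (-1)) × 65536/2 = 54873.398.
Floor → code = 54873.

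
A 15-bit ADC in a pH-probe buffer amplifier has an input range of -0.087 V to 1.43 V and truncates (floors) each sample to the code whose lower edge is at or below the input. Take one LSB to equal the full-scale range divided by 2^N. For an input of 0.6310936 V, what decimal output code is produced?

15511

Range = 1.43 − (-0.087) = 1.517 V. LSB = 1.517 V / 2^15 ≈ 46.30 µV.
(V_in − V_min) × 2^15/range = (0.6310936 − (-0.087)) × 32768/1.517 = 15511.200.
Floor → code = 15511.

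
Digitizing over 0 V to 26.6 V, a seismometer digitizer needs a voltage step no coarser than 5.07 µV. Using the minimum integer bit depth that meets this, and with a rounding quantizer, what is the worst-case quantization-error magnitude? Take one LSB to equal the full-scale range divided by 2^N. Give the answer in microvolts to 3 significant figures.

Span = 26.6 V.
Levels needed ≥ 26.6/5.07 µV = 5.247e6. 2^23 = 8388608 suffices, so N_min = 23.
LSB = 26.6 V ÷ 2^23 = 26.6/8388608 V = 3.1710 µV.
Max error for round-to-nearest is LSB/2 = 1.59 µV.

1.59 µV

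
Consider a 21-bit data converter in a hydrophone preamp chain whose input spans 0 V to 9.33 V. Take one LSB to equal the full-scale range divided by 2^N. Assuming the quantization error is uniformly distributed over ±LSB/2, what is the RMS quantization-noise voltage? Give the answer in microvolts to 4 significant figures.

1.284 µV

V_FS = 9.33 V.
LSB = 9.33 V / 2^21 = 4.44889 µV.
V_rms = LSB/√12 = 4.44889 µV / √12 = 1.284 µV.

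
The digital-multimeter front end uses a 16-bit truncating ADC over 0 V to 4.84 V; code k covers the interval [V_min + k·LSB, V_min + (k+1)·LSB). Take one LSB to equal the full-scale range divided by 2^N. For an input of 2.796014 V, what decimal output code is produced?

37859

Full-scale range = 4.84 V. LSB = 4.84 V / 2^16 ≈ 73.85 µV.
(V_in − V_min) × 2^16/range = (2.796014 − (0)) × 65536/4.84 = 37859.416.
Floor → code = 37859.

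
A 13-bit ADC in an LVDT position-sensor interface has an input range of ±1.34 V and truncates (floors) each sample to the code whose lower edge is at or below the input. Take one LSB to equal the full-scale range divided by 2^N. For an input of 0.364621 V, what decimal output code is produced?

Range = 1.34 − (-1.34) = 2.68 V. LSB = 2.68 V / 2^13 ≈ 327.1 µV.
V_in − V_min = 0.364621 − (-1.34) = 1.704621 V.
Divide by LSB: 1.704621 × 8192/2.68 = 5210.5430.
Truncating gives code 5210.

5210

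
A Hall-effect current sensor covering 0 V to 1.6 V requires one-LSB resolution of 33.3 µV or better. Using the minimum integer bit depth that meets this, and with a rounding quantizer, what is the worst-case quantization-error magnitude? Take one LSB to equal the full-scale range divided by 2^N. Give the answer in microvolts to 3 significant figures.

12.2 µV

Span = 1.6 V.
1.6 V / 33.3 µV = 48050. Since 2^15 = 32768 and 2^16 = 65536, N = 16.
One LSB is 1.6 V / 65536 = 24.414 µV.
Half an LSB is 12.2 µV.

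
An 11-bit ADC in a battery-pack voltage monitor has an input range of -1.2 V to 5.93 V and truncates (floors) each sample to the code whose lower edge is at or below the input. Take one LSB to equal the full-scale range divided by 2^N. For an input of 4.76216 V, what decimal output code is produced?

The full-scale span is 5.93 − (-1.2) = 7.13 V. LSB = 7.13 V / 2^11 ≈ 3.481 mV.
code = ⌊(V_in − V_min)/LSB⌋ = ⌊(V_in − V_min) × 2^11 / range⌋
     = ⌊(4.76216 − (-1.2)) × 2048 / 7.13⌋ = ⌊5.96216 × 2048/7.13⌋
     = ⌊1712.553⌋ = 1712.

1712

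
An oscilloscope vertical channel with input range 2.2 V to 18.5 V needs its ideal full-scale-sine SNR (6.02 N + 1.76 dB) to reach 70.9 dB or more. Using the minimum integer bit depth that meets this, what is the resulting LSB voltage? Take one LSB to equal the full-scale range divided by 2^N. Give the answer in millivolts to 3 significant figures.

3.98 mV

Span: 18.5 V − (2.2 V) = 16.3 V.
N ≥ (70.9 − 1.76)/6.02 = 11.485 → N_min = 12.
One LSB is 16.3 V / 4096 = 3.98 mV.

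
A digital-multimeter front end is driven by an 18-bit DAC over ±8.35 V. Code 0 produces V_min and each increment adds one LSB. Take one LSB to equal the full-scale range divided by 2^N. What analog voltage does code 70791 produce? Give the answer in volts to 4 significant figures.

Full-scale range = 8.35 V − (-8.35 V) = 16.7 V. LSB = 16.7 V / 2^18.
V_out = V_min + code × LSB = -8.35 V + 70791 × 16.7 V / 262144
      = -8.35 + 4.50977 = -3.84023 V.

-3.840 V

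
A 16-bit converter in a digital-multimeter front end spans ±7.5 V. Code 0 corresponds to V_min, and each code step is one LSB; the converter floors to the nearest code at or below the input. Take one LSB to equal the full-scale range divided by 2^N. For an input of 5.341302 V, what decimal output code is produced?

56104

Range = 7.5 − (-7.5) = 15 V. LSB = 15 V / 2^16 ≈ 228.9 µV.
code = ⌊(V_in − V_min)/LSB⌋ = ⌊(V_in − V_min) × 2^16 / range⌋
     = ⌊(5.341302 − (-7.5)) × 65536 / 15⌋ = ⌊12.841302 × 65536/15⌋
     = ⌊56104.505⌋ = 56104.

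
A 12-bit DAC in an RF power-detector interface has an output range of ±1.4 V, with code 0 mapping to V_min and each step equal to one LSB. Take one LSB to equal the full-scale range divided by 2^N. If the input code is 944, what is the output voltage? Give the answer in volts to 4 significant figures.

-0.7547 V

Span: 1.4 V − (-1.4 V) = 2.8 V. LSB = 2.8 V / 2^12.
V_out = V_min + code × LSB = -1.4 V + 944 × 2.8 V / 4096
      = -1.4 V + 0.645313 V = -0.754688 V.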